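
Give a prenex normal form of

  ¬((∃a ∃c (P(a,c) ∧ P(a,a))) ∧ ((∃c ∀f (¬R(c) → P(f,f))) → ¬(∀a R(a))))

Rewrite implications/biconditionals: A → B as ¬A ∨ B.
  ¬((∃a ∃c (P(a,c) ∧ P(a,a))) ∧ (¬(∃c ∀f (¬¬R(c) ∨ P(f,f))) ∨ ¬(∀a R(a))))
Move each ¬ inward, flipping quantifiers it crosses:
  (∀a ∀c (¬P(a,c) ∨ ¬P(a,a))) ∨ (∃c ∀f (R(c) ∨ P(f,f))) ∧ (∀a R(a))
Standardize variables apart so no two quantifiers bind the same name: c↦x, a↦w.
  (∀a ∀c (¬P(a,c) ∨ ¬P(a,a))) ∨ (∃x ∀f (R(x) ∨ P(f,f))) ∧ (∀w R(w))
Finally move all quantifiers to the prefix:
  ∀a ∀c ∃x ∀f ∀w (¬P(a,c) ∨ ¬P(a,a) ∨ (R(x) ∨ P(f,f)) ∧ R(w))

∀a ∀c ∃x ∀f ∀w (¬P(a,c) ∨ ¬P(a,a) ∨ (R(x) ∨ P(f,f)) ∧ R(w))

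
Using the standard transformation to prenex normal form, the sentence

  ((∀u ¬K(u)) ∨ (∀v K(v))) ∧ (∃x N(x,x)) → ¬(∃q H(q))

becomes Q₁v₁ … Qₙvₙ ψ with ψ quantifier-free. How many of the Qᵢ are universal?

2

Eliminate → and ↔ using ¬ and ∨.
  ¬(((∀u ¬K(u)) ∨ (∀v K(v))) ∧ (∃x N(x,x))) ∨ ¬(∃q H(q))
Move each ¬ inward, flipping quantifiers it crosses:
  (∃u K(u)) ∧ (∃v ¬K(v)) ∨ (∀x ¬N(x,x)) ∨ (∀q ¬H(q))
All bound variables are already distinct, so no renaming is needed.
Pull the quantifiers to the front (each side's bound variable is not free in the other side):
  ∃u ∃v ∀x ∀q (K(u) ∧ ¬K(v) ∨ ¬N(x,x) ∨ ¬H(q))
The prefix is ∃u ∃v ∀x ∀q: 2 universal, 2 existential.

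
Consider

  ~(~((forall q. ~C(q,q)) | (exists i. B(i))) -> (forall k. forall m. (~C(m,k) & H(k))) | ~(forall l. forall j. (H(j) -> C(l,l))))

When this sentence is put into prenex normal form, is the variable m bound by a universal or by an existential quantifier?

Eliminate → and ↔ using ¬ and ∨.
  ~(~~((forall q. ~C(q,q)) | (exists i. B(i))) | (forall k. forall m. (~C(m,k) & H(k))) | ~(forall l. forall j. (~H(j) | C(l,l))))
Push ¬ through the quantifiers and connectives to reach negation normal form:
  (exists q. C(q,q)) & (forall i. ~B(i)) & (exists k. exists m. (C(m,k) | ~H(k))) & (forall l. forall j. (~H(j) | C(l,l)))
All bound variables are already distinct, so no renaming is needed.
Finally move all quantifiers to the prefix:
  exists q. forall i. exists k. exists m. forall l. forall j. (C(q,q) & ~B(i) & (C(m,k) | ~H(k)) & (~H(j) | C(l,l)))
The quantifier forall m sits under an odd number of negations (counting the antecedent side of each →), so it flips to exists m.

existential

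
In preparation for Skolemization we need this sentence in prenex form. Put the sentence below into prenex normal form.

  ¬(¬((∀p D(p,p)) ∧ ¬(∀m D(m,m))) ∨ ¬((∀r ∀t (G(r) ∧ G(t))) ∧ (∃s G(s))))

Push ¬ through the quantifiers and connectives to reach negation normal form:
  (∀p D(p,p)) ∧ (∃m ¬D(m,m)) ∧ (∀r ∀t (G(r) ∧ G(t))) ∧ (∃s G(s))
All bound variables are already distinct, so no renaming is needed.
Pull the quantifiers to the front (each side's bound variable is not free in the other side):
  ∀p ∃m ∀r ∀t ∃s (D(p,p) ∧ ¬D(m,m) ∧ G(r) ∧ G(t) ∧ G(s))

∀p ∃m ∀r ∀t ∃s (D(p,p) ∧ ¬D(m,m) ∧ G(r) ∧ G(t) ∧ G(s))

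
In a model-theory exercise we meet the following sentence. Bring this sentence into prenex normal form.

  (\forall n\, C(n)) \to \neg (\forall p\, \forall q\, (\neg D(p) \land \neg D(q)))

\exists n\, \exists p\, \exists q\, (\neg C(n) \lor D(p) \lor D(q))

Rewrite implications/biconditionals: A → B as ¬A ∨ B.
  \neg (\forall n\, C(n)) \lor \neg (\forall p\, \forall q\, (\neg D(p) \land \neg D(q)))
Drive negations inward (¬∀x A ≡ ∃x ¬A, ¬∃x A ≡ ∀x ¬A, De Morgan for ∧/∨):
  (\exists n\, \neg C(n)) \lor (\exists p\, \exists q\, (D(p) \lor D(q)))
Extract every quantifier outward, since the variables are now distinct and don't occur free across branches:
  \exists n\, \exists p\, \exists q\, (\neg C(n) \lor D(p) \lor D(q))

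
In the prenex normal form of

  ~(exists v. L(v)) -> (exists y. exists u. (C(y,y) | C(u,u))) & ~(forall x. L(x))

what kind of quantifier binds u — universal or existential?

Rewrite implications/biconditionals: A → B as ¬A ∨ B.
  ~~(exists v. L(v)) | (exists y. exists u. (C(y,y) | C(u,u))) & ~(forall x. L(x))
Move each ¬ inward, flipping quantifiers it crosses:
  (exists v. L(v)) | (exists y. exists u. (C(y,y) | C(u,u))) & (exists x. ~L(x))
All bound variables are already distinct, so no renaming is needed.
Pull the quantifiers to the front (each side's bound variable is not free in the other side):
  exists v. exists y. exists u. exists x. (L(v) | (C(y,y) | C(u,u)) & ~L(x))
The quantifier exists u sits under an even number of negations (counting the antecedent side of each →), so it remains existential.

existential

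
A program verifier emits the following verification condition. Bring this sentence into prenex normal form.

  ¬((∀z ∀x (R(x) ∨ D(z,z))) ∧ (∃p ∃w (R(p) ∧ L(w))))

∃z ∃x ∀p ∀w (¬R(x) ∧ ¬D(z,z) ∨ ¬R(p) ∨ ¬L(w))

Push ¬ through the quantifiers and connectives to reach negation normal form:
  (∃z ∃x (¬R(x) ∧ ¬D(z,z))) ∨ (∀p ∀w (¬R(p) ∨ ¬L(w)))
All bound variables are already distinct, so no renaming is needed.
Extract every quantifier outward, since the variables are now distinct and don't occur free across branches:
  ∃z ∃x ∀p ∀w (¬R(x) ∧ ¬D(z,z) ∨ ¬R(p) ∨ ¬L(w))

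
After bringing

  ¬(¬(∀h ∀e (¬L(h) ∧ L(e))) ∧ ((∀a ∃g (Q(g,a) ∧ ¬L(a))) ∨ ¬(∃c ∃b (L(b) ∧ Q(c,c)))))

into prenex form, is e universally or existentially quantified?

Push ¬ through the quantifiers and connectives to reach negation normal form:
  (∀h ∀e (¬L(h) ∧ L(e))) ∨ (∃a ∀g (¬Q(g,a) ∨ L(a))) ∧ (∃c ∃b (L(b) ∧ Q(c,c)))
Pull the quantifiers to the front (each side's bound variable is not free in the other side):
  ∀h ∀e ∃a ∀g ∃c ∃b (¬L(h) ∧ L(e) ∨ (¬Q(g,a) ∨ L(a)) ∧ L(b) ∧ Q(c,c))
The quantifier ∀e sits under an even number of negations, so it remains universal.

universal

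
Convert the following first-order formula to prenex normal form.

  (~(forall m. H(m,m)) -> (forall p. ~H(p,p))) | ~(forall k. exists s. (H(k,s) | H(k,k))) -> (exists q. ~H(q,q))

exists m. exists p. forall k. exists s. exists q. (~H(m,m) & H(p,p) & (H(k,s) | H(k,k)) | ~H(q,q))

First replace A → B with ¬A ∨ B.
  ~(~~(forall m. H(m,m)) | (forall p. ~H(p,p)) | ~(forall k. exists s. (H(k,s) | H(k,k)))) | (exists q. ~H(q,q))
Move each ¬ inward, flipping quantifiers it crosses:
  (exists m. ~H(m,m)) & (exists p. H(p,p)) & (forall k. exists s. (H(k,s) | H(k,k))) | (exists q. ~H(q,q))
All bound variables are already distinct, so no renaming is needed.
Extract every quantifier outward, since the variables are now distinct and don't occur free across branches:
  exists m. exists p. forall k. exists s. exists q. (~H(m,m) & H(p,p) & (H(k,s) | H(k,k)) | ~H(q,q))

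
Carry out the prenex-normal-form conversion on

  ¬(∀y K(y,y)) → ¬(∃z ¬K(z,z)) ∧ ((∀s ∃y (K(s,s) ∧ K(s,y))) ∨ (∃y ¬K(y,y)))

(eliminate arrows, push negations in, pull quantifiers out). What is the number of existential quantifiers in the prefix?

Eliminate → and ↔ using ¬ and ∨.
  ¬¬(∀y K(y,y)) ∨ ¬(∃z ¬K(z,z)) ∧ ((∀s ∃y (K(s,s) ∧ K(s,y))) ∨ (∃y ¬K(y,y)))
Move each ¬ inward, flipping quantifiers it crosses:
  (∀y K(y,y)) ∨ (∀z K(z,z)) ∧ ((∀s ∃y (K(s,s) ∧ K(s,y))) ∨ (∃y ¬K(y,y)))
Rename bound variables to avoid capture: y↦x1, y↦w1.
  (∀y K(y,y)) ∨ (∀z K(z,z)) ∧ ((∀s ∃x1 (K(s,s) ∧ K(s,x1))) ∨ (∃w1 ¬K(w1,w1)))
Extract every quantifier outward, since the variables are now distinct and don't occur free across branches:
  ∀y ∀z ∀s ∃x1 ∃w1 (K(y,y) ∨ K(z,z) ∧ (K(s,s) ∧ K(s,x1) ∨ ¬K(w1,w1)))
The prefix is ∀y ∀z ∀s ∃x1 ∃w1: 3 universal, 2 existential.

2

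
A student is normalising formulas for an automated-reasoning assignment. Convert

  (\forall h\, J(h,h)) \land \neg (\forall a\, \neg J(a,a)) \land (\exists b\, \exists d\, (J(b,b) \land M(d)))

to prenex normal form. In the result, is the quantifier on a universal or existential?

Move each ¬ inward, flipping quantifiers it crosses:
  (\forall h\, J(h,h)) \land (\exists a\, J(a,a)) \land (\exists b\, \exists d\, (J(b,b) \land M(d)))
All bound variables are already distinct, so no renaming is needed.
Extract every quantifier outward, since the variables are now distinct and don't occur free across branches:
  \forall h\, \exists a\, \exists b\, \exists d\, (J(h,h) \land J(a,a) \land J(b,b) \land M(d))
The quantifier \forall a sits under an odd number of negations, so it flips to \exists a.

existential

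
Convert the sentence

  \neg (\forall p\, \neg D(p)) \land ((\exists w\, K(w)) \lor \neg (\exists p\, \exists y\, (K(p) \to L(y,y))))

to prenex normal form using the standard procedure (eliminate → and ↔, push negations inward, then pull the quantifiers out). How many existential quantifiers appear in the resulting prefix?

2

Rewrite implications/biconditionals: A → B as ¬A ∨ B.
  \neg (\forall p\, \neg D(p)) \land ((\exists w\, K(w)) \lor \neg (\exists p\, \exists y\, (\neg K(p) \lor L(y,y))))
Push ¬ through the quantifiers and connectives to reach negation normal form:
  (\exists p\, D(p)) \land ((\exists w\, K(w)) \lor (\forall p\, \forall y\, (K(p) \land \neg L(y,y))))
Standardize variables apart so no two quantifiers bind the same name: p↦q.
  (\exists p\, D(p)) \land ((\exists w\, K(w)) \lor (\forall q\, \forall y\, (K(q) \land \neg L(y,y))))
Extract every quantifier outward, since the variables are now distinct and don't occur free across branches:
  \exists p\, \exists w\, \forall q\, \forall y\, (D(p) \land (K(w) \lor K(q) \land \neg L(y,y)))
The prefix is \exists p \exists w \forall q \forall y: 2 universal, 2 existential.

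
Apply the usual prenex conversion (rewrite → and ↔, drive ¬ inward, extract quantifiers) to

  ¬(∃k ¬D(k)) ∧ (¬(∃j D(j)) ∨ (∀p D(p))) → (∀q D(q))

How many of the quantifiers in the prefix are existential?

First replace A → B with ¬A ∨ B.
  ¬(¬(∃k ¬D(k)) ∧ (¬(∃j D(j)) ∨ (∀p D(p)))) ∨ (∀q D(q))
Push ¬ through the quantifiers and connectives to reach negation normal form:
  (∃k ¬D(k)) ∨ (∃j D(j)) ∧ (∃p ¬D(p)) ∨ (∀q D(q))
All bound variables are already distinct, so no renaming is needed.
Pull the quantifiers to the front (each side's bound variable is not free in the other side):
  ∃k ∃j ∃p ∀q (¬D(k) ∨ D(j) ∧ ¬D(p) ∨ D(q))
The prefix is ∃k ∃j ∃p ∀q: 1 universal, 3 existential.

3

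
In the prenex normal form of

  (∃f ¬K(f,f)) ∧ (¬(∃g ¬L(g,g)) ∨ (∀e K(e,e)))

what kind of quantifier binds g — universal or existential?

Move each ¬ inward, flipping quantifiers it crosses:
  (∃f ¬K(f,f)) ∧ ((∀g L(g,g)) ∨ (∀e K(e,e)))
All bound variables are already distinct, so no renaming is needed.
Pull the quantifiers to the front (each side's bound variable is not free in the other side):
  ∃f ∀g ∀e (¬K(f,f) ∧ (L(g,g) ∨ K(e,e)))
The quantifier ∃g sits under an odd number of negations, so it flips to ∀g.

universal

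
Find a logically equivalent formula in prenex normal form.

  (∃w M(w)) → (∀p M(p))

Eliminate → and ↔ using ¬ and ∨.
  ¬(∃w M(w)) ∨ (∀p M(p))
Move each ¬ inward, flipping quantifiers it crosses:
  (∀w ¬M(w)) ∨ (∀p M(p))
All bound variables are already distinct, so no renaming is needed.
Finally move all quantifiers to the prefix:
  ∀w ∀p (¬M(w) ∨ M(p))

∀w ∀p (¬M(w) ∨ M(p))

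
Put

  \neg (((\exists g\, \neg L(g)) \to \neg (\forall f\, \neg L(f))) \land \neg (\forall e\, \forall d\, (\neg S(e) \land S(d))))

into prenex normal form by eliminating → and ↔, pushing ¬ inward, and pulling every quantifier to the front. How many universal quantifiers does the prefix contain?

3

First replace A → B with ¬A ∨ B.
  \neg ((\neg (\exists g\, \neg L(g)) \lor \neg (\forall f\, \neg L(f))) \land \neg (\forall e\, \forall d\, (\neg S(e) \land S(d))))
Move each ¬ inward, flipping quantifiers it crosses:
  (\exists g\, \neg L(g)) \land (\forall f\, \neg L(f)) \lor (\forall e\, \forall d\, (\neg S(e) \land S(d)))
All bound variables are already distinct, so no renaming is needed.
Extract every quantifier outward, since the variables are now distinct and don't occur free across branches:
  \exists g\, \forall f\, \forall e\, \forall d\, (\neg L(g) \land \neg L(f) \lor \neg S(e) \land S(d))
The prefix is \exists g \forall f \forall e \forall d: 3 universal, 1 existential.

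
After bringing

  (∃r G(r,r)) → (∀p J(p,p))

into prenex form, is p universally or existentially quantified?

First replace A → B with ¬A ∨ B.
  ¬(∃r G(r,r)) ∨ (∀p J(p,p))
Push ¬ through the quantifiers and connectives to reach negation normal form:
  (∀r ¬G(r,r)) ∨ (∀p J(p,p))
Extract every quantifier outward, since the variables are now distinct and don't occur free across branches:
  ∀r ∀p (¬G(r,r) ∨ J(p,p))
The quantifier ∀p sits under an even number of negations (counting the antecedent side of each →), so it remains universal.

universal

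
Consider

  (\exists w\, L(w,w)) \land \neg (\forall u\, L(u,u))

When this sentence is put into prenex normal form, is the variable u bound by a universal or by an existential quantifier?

Push ¬ through the quantifiers and connectives to reach negation normal form:
  (\exists w\, L(w,w)) \land (\exists u\, \neg L(u,u))
All bound variables are already distinct, so no renaming is needed.
Pull the quantifiers to the front (each side's bound variable is not free in the other side):
  \exists w\, \exists u\, (L(w,w) \land \neg L(u,u))
The quantifier \forall u sits under an odd number of negations, so it flips to \exists u.

existential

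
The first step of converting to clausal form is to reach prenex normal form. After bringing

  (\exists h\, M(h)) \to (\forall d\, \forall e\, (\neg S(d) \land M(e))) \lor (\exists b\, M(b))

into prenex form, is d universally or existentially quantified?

universal

Rewrite implications/biconditionals: A → B as ¬A ∨ B.
  \neg (\exists h\, M(h)) \lor (\forall d\, \forall e\, (\neg S(d) \land M(e))) \lor (\exists b\, M(b))
Push ¬ through the quantifiers and connectives to reach negation normal form:
  (\forall h\, \neg M(h)) \lor (\forall d\, \forall e\, (\neg S(d) \land M(e))) \lor (\exists b\, M(b))
Pull the quantifiers to the front (each side's bound variable is not free in the other side):
  \forall h\, \forall d\, \forall e\, \exists b\, (\neg M(h) \lor \neg S(d) \land M(e) \lor M(b))
The quantifier \forall d sits under an even number of negations (counting the antecedent side of each →), so it remains universal.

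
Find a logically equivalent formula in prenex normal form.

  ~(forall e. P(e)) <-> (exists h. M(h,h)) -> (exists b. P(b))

First replace A → B with ¬A ∨ B; A ↔ B as (¬A ∨ B) ∧ (¬B ∨ A).
  (~~(forall e. P(e)) | ~(exists h. M(h,h)) | (exists b. P(b))) & (~(~(exists h. M(h,h)) | (exists b. P(b))) | ~(forall e. P(e)))
Push ¬ through the quantifiers and connectives to reach negation normal form:
  ((forall e. P(e)) | (forall h. ~M(h,h)) | (exists b. P(b))) & ((exists h. M(h,h)) & (forall b. ~P(b)) | (exists e. ~P(e)))
Rename bound variables to avoid capture: h↦p, b↦u, e↦w.
  ((forall e. P(e)) | (forall h. ~M(h,h)) | (exists b. P(b))) & ((exists p. M(p,p)) & (forall u. ~P(u)) | (exists w. ~P(w)))
Finally move all quantifiers to the prefix:
  forall e. forall h. exists b. exists p. forall u. exists w. ((P(e) | ~M(h,h) | P(b)) & (M(p,p) & ~P(u) | ~P(w)))

forall e. forall h. exists b. exists p. forall u. exists w. ((P(e) | ~M(h,h) | P(b)) & (M(p,p) & ~P(u) | ~P(w)))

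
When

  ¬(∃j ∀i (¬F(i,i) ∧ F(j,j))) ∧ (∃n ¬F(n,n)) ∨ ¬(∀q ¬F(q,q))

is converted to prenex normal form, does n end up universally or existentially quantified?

Move each ¬ inward, flipping quantifiers it crosses:
  (∀j ∃i (F(i,i) ∨ ¬F(j,j))) ∧ (∃n ¬F(n,n)) ∨ (∃q F(q,q))
All bound variables are already distinct, so no renaming is needed.
Extract every quantifier outward, since the variables are now distinct and don't occur free across branches:
  ∀j ∃i ∃n ∃q ((F(i,i) ∨ ¬F(j,j)) ∧ ¬F(n,n) ∨ F(q,q))
The quantifier ∃n sits under an even number of negations, so it remains existential.

existential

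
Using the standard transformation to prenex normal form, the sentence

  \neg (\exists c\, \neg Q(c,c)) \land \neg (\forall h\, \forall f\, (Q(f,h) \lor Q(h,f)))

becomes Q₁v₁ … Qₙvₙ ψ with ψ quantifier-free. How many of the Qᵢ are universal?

Drive negations inward (¬∀x A ≡ ∃x ¬A, ¬∃x A ≡ ∀x ¬A, De Morgan for ∧/∨):
  (\forall c\, Q(c,c)) \land (\exists h\, \exists f\, (\neg Q(f,h) \land \neg Q(h,f)))
All bound variables are already distinct, so no renaming is needed.
Finally move all quantifiers to the prefix:
  \forall c\, \exists h\, \exists f\, (Q(c,c) \land \neg Q(f,h) \land \neg Q(h,f))
The prefix is \forall c \exists h \exists f: 1 universal, 2 existential.

1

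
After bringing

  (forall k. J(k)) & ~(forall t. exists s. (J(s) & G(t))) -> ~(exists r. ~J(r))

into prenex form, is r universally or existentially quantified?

universal

First replace A → B with ¬A ∨ B.
  ~((forall k. J(k)) & ~(forall t. exists s. (J(s) & G(t)))) | ~(exists r. ~J(r))
Drive negations inward (¬∀x A ≡ ∃x ¬A, ¬∃x A ≡ ∀x ¬A, De Morgan for ∧/∨):
  (exists k. ~J(k)) | (forall t. exists s. (J(s) & G(t))) | (forall r. J(r))
All bound variables are already distinct, so no renaming is needed.
Extract every quantifier outward, since the variables are now distinct and don't occur free across branches:
  exists k. forall t. exists s. forall r. (~J(k) | J(s) & G(t) | J(r))
The quantifier exists r sits under an odd number of negations (counting the antecedent side of each →), so it flips to forall r.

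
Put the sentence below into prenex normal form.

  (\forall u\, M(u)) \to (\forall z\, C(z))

\exists u\, \forall z\, (\neg M(u) \lor C(z))

First replace A → B with ¬A ∨ B.
  \neg (\forall u\, M(u)) \lor (\forall z\, C(z))
Drive negations inward (¬∀x A ≡ ∃x ¬A, ¬∃x A ≡ ∀x ¬A, De Morgan for ∧/∨):
  (\exists u\, \neg M(u)) \lor (\forall z\, C(z))
All bound variables are already distinct, so no renaming is needed.
Finally move all quantifiers to the prefix:
  \exists u\, \forall z\, (\neg M(u) \lor C(z))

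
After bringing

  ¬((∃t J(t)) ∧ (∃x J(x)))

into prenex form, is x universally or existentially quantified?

Drive negations inward (¬∀x A ≡ ∃x ¬A, ¬∃x A ≡ ∀x ¬A, De Morgan for ∧/∨):
  (∀t ¬J(t)) ∨ (∀x ¬J(x))
Pull the quantifiers to the front (each side's bound variable is not free in the other side):
  ∀t ∀x (¬J(t) ∨ ¬J(x))
The quantifier ∃x sits under an odd number of negations, so it flips to ∀x.

universal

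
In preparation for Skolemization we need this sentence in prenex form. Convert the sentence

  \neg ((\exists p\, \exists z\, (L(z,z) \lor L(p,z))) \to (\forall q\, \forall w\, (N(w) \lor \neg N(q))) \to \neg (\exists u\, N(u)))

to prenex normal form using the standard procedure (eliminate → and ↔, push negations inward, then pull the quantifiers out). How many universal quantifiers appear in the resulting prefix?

Rewrite implications/biconditionals: A → B as ¬A ∨ B.
  \neg (\neg (\exists p\, \exists z\, (L(z,z) \lor L(p,z))) \lor \neg (\forall q\, \forall w\, (N(w) \lor \neg N(q))) \lor \neg (\exists u\, N(u)))
Push ¬ through the quantifiers and connectives to reach negation normal form:
  (\exists p\, \exists z\, (L(z,z) \lor L(p,z))) \land (\forall q\, \forall w\, (N(w) \lor \neg N(q))) \land (\exists u\, N(u))
Pull the quantifiers to the front (each side's bound variable is not free in the other side):
  \exists p\, \exists z\, \forall q\, \forall w\, \exists u\, ((L(z,z) \lor L(p,z)) \land (N(w) \lor \neg N(q)) \land N(u))
The prefix is \exists p \exists z \forall q \forall w \exists u: 2 universal, 3 existential.

2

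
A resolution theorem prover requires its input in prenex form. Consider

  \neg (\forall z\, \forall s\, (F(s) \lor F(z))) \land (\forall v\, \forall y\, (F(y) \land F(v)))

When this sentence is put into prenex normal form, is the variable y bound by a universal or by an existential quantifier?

Move each ¬ inward, flipping quantifiers it crosses:
  (\exists z\, \exists s\, (\neg F(s) \land \neg F(z))) \land (\forall v\, \forall y\, (F(y) \land F(v)))
All bound variables are already distinct, so no renaming is needed.
Finally move all quantifiers to the prefix:
  \exists z\, \exists s\, \forall v\, \forall y\, (\neg F(s) \land \neg F(z) \land F(y) \land F(v))
The quantifier \forall y sits under an even number of negations, so it remains universal.

universal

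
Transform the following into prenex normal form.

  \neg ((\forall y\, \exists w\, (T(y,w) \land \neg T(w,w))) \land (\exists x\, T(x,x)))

\exists y\, \forall w\, \forall x\, (\neg T(y,w) \lor T(w,w) \lor \neg T(x,x))

Push ¬ through the quantifiers and connectives to reach negation normal form:
  (\exists y\, \forall w\, (\neg T(y,w) \lor T(w,w))) \lor (\forall x\, \neg T(x,x))
Pull the quantifiers to the front (each side's bound variable is not free in the other side):
  \exists y\, \forall w\, \forall x\, (\neg T(y,w) \lor T(w,w) \lor \neg T(x,x))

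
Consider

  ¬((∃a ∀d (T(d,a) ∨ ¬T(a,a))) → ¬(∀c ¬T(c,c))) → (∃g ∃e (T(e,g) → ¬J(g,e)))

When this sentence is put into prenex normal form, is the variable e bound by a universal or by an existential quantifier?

Eliminate → and ↔ using ¬ and ∨.
  ¬¬(¬(∃a ∀d (T(d,a) ∨ ¬T(a,a))) ∨ ¬(∀c ¬T(c,c))) ∨ (∃g ∃e (¬T(e,g) ∨ ¬J(g,e)))
Move each ¬ inward, flipping quantifiers it crosses:
  (∀a ∃d (¬T(d,a) ∧ T(a,a))) ∨ (∃c T(c,c)) ∨ (∃g ∃e (¬T(e,g) ∨ ¬J(g,e)))
All bound variables are already distinct, so no renaming is needed.
Extract every quantifier outward, since the variables are now distinct and don't occur free across branches:
  ∀a ∃d ∃c ∃g ∃e (¬T(d,a) ∧ T(a,a) ∨ T(c,c) ∨ ¬T(e,g) ∨ ¬J(g,e))
The quantifier ∃e sits under an even number of negations (counting the antecedent side of each →), so it remains existential.

existential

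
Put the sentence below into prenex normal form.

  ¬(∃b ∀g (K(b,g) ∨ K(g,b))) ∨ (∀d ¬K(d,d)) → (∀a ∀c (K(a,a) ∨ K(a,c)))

∃b ∀g ∃d ∀a ∀c ((K(b,g) ∨ K(g,b)) ∧ K(d,d) ∨ K(a,a) ∨ K(a,c))

First replace A → B with ¬A ∨ B.
  ¬(¬(∃b ∀g (K(b,g) ∨ K(g,b))) ∨ (∀d ¬K(d,d))) ∨ (∀a ∀c (K(a,a) ∨ K(a,c)))
Drive negations inward (¬∀x A ≡ ∃x ¬A, ¬∃x A ≡ ∀x ¬A, De Morgan for ∧/∨):
  (∃b ∀g (K(b,g) ∨ K(g,b))) ∧ (∃d K(d,d)) ∨ (∀a ∀c (K(a,a) ∨ K(a,c)))
All bound variables are already distinct, so no renaming is needed.
Pull the quantifiers to the front (each side's bound variable is not free in the other side):
  ∃b ∀g ∃d ∀a ∀c ((K(b,g) ∨ K(g,b)) ∧ K(d,d) ∨ K(a,a) ∨ K(a,c))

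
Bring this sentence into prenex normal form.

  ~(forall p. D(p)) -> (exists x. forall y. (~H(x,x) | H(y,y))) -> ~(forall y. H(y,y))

forall p. forall x. exists y. exists v. (D(p) | H(x,x) & ~H(y,y) | ~H(v,v))

Eliminate → and ↔ using ¬ and ∨.
  ~~(forall p. D(p)) | ~(exists x. forall y. (~H(x,x) | H(y,y))) | ~(forall y. H(y,y))
Push ¬ through the quantifiers and connectives to reach negation normal form:
  (forall p. D(p)) | (forall x. exists y. (H(x,x) & ~H(y,y))) | (exists y. ~H(y,y))
Rename bound variables to avoid capture: y↦v.
  (forall p. D(p)) | (forall x. exists y. (H(x,x) & ~H(y,y))) | (exists v. ~H(v,v))
Extract every quantifier outward, since the variables are now distinct and don't occur free across branches:
  forall p. forall x. exists y. exists v. (D(p) | H(x,x) & ~H(y,y) | ~H(v,v))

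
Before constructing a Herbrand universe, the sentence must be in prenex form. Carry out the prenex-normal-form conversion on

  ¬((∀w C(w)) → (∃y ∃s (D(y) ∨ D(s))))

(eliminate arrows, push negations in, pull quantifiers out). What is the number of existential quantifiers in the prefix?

0

First replace A → B with ¬A ∨ B.
  ¬(¬(∀w C(w)) ∨ (∃y ∃s (D(y) ∨ D(s))))
Push ¬ through the quantifiers and connectives to reach negation normal form:
  (∀w C(w)) ∧ (∀y ∀s (¬D(y) ∧ ¬D(s)))
Extract every quantifier outward, since the variables are now distinct and don't occur free across branches:
  ∀w ∀y ∀s (C(w) ∧ ¬D(y) ∧ ¬D(s))
The prefix is ∀w ∀y ∀s: 3 universal, 0 existential.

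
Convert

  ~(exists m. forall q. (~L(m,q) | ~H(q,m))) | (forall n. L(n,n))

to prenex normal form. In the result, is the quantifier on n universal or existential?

universal

Drive negations inward (¬∀x A ≡ ∃x ¬A, ¬∃x A ≡ ∀x ¬A, De Morgan for ∧/∨):
  (forall m. exists q. (L(m,q) & H(q,m))) | (forall n. L(n,n))
All bound variables are already distinct, so no renaming is needed.
Pull the quantifiers to the front (each side's bound variable is not free in the other side):
  forall m. exists q. forall n. (L(m,q) & H(q,m) | L(n,n))
The quantifier forall n sits under an even number of negations, so it remains universal.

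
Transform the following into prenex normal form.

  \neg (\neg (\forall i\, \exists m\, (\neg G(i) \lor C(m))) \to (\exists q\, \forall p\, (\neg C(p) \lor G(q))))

\exists i\, \forall m\, \forall q\, \exists p\, (G(i) \land \neg C(m) \land C(p) \land \neg G(q))

Rewrite implications/biconditionals: A → B as ¬A ∨ B.
  \neg (\neg \neg (\forall i\, \exists m\, (\neg G(i) \lor C(m))) \lor (\exists q\, \forall p\, (\neg C(p) \lor G(q))))
Push ¬ through the quantifiers and connectives to reach negation normal form:
  (\exists i\, \forall m\, (G(i) \land \neg C(m))) \land (\forall q\, \exists p\, (C(p) \land \neg G(q)))
Finally move all quantifiers to the prefix:
  \exists i\, \forall m\, \forall q\, \exists p\, (G(i) \land \neg C(m) \land C(p) \land \neg G(q))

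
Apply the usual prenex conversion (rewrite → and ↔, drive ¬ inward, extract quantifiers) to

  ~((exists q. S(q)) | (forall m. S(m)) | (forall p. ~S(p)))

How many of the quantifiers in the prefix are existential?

Move each ¬ inward, flipping quantifiers it crosses:
  (forall q. ~S(q)) & (exists m. ~S(m)) & (exists p. S(p))
All bound variables are already distinct, so no renaming is needed.
Extract every quantifier outward, since the variables are now distinct and don't occur free across branches:
  forall q. exists m. exists p. (~S(q) & ~S(m) & S(p))
The prefix is forall q exists m exists p: 1 universal, 2 existential.

2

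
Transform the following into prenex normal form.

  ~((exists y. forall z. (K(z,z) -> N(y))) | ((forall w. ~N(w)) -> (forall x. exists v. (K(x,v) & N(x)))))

Rewrite implications/biconditionals: A → B as ¬A ∨ B.
  ~((exists y. forall z. (~K(z,z) | N(y))) | ~(forall w. ~N(w)) | (forall x. exists v. (K(x,v) & N(x))))
Drive negations inward (¬∀x A ≡ ∃x ¬A, ¬∃x A ≡ ∀x ¬A, De Morgan for ∧/∨):
  (forall y. exists z. (K(z,z) & ~N(y))) & (forall w. ~N(w)) & (exists x. forall v. (~K(x,v) | ~N(x)))
All bound variables are already distinct, so no renaming is needed.
Extract every quantifier outward, since the variables are now distinct and don't occur free across branches:
  forall y. exists z. forall w. exists x. forall v. (K(z,z) & ~N(y) & ~N(w) & (~K(x,v) | ~N(x)))

forall y. exists z. forall w. exists x. forall v. (K(z,z) & ~N(y) & ~N(w) & (~K(x,v) | ~N(x)))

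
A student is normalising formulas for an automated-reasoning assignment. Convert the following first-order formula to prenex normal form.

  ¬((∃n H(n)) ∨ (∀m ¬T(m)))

∀n ∃m (¬H(n) ∧ T(m))

Push ¬ through the quantifiers and connectives to reach negation normal form:
  (∀n ¬H(n)) ∧ (∃m T(m))
All bound variables are already distinct, so no renaming is needed.
Finally move all quantifiers to the prefix:
  ∀n ∃m (¬H(n) ∧ T(m))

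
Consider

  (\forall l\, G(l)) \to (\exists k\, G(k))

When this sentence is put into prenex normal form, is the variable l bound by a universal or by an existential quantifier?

existential

Eliminate → and ↔ using ¬ and ∨.
  \neg (\forall l\, G(l)) \lor (\exists k\, G(k))
Push ¬ through the quantifiers and connectives to reach negation normal form:
  (\exists l\, \neg G(l)) \lor (\exists k\, G(k))
Finally move all quantifiers to the prefix:
  \exists l\, \exists k\, (\neg G(l) \lor G(k))
The quantifier \forall l sits under an odd number of negations (counting the antecedent side of each →), so it flips to \exists l.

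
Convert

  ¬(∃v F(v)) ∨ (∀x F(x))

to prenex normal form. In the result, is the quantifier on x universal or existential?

universal

Push ¬ through the quantifiers and connectives to reach negation normal form:
  (∀v ¬F(v)) ∨ (∀x F(x))
All bound variables are already distinct, so no renaming is needed.
Finally move all quantifiers to the prefix:
  ∀v ∀x (¬F(v) ∨ F(x))
The quantifier ∀x sits under an even number of negations, so it remains universal.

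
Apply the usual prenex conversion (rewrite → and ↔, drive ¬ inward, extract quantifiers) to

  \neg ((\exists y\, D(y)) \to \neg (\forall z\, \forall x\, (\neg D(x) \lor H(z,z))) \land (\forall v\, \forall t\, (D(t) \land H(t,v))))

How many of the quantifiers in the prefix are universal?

Eliminate → and ↔ using ¬ and ∨.
  \neg (\neg (\exists y\, D(y)) \lor \neg (\forall z\, \forall x\, (\neg D(x) \lor H(z,z))) \land (\forall v\, \forall t\, (D(t) \land H(t,v))))
Push ¬ through the quantifiers and connectives to reach negation normal form:
  (\exists y\, D(y)) \land ((\forall z\, \forall x\, (\neg D(x) \lor H(z,z))) \lor (\exists v\, \exists t\, (\neg D(t) \lor \neg H(t,v))))
All bound variables are already distinct, so no renaming is needed.
Finally move all quantifiers to the prefix:
  \exists y\, \forall z\, \forall x\, \exists v\, \exists t\, (D(y) \land (\neg D(x) \lor H(z,z) \lor \neg D(t) \lor \neg H(t,v)))
The prefix is \exists y \forall z \forall x \exists v \exists t: 2 universal, 3 existential.

2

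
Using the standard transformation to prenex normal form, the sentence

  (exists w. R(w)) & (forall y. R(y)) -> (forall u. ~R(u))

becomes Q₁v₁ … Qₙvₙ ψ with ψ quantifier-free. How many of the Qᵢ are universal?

2

First replace A → B with ¬A ∨ B.
  ~((exists w. R(w)) & (forall y. R(y))) | (forall u. ~R(u))
Drive negations inward (¬∀x A ≡ ∃x ¬A, ¬∃x A ≡ ∀x ¬A, De Morgan for ∧/∨):
  (forall w. ~R(w)) | (exists y. ~R(y)) | (forall u. ~R(u))
All bound variables are already distinct, so no renaming is needed.
Finally move all quantifiers to the prefix:
  forall w. exists y. forall u. (~R(w) | ~R(y) | ~R(u))
The prefix is forall w exists y forall u: 2 universal, 1 existential.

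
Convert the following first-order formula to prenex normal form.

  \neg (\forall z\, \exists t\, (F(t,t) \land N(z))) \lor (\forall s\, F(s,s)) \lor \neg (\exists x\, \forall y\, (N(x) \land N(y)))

\exists z\, \forall t\, \forall s\, \forall x\, \exists y\, (\neg F(t,t) \lor \neg N(z) \lor F(s,s) \lor \neg N(x) \lor \neg N(y))

Push ¬ through the quantifiers and connectives to reach negation normal form:
  (\exists z\, \forall t\, (\neg F(t,t) \lor \neg N(z))) \lor (\forall s\, F(s,s)) \lor (\forall x\, \exists y\, (\neg N(x) \lor \neg N(y)))
Extract every quantifier outward, since the variables are now distinct and don't occur free across branches:
  \exists z\, \forall t\, \forall s\, \forall x\, \exists y\, (\neg F(t,t) \lor \neg N(z) \lor F(s,s) \lor \neg N(x) \lor \neg N(y))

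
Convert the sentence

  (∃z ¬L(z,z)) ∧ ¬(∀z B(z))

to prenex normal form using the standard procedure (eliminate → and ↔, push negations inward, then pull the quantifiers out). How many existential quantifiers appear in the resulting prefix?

2

Move each ¬ inward, flipping quantifiers it crosses:
  (∃z ¬L(z,z)) ∧ (∃z ¬B(z))
Rename bound variables to avoid capture: z↦r.
  (∃z ¬L(z,z)) ∧ (∃r ¬B(r))
Pull the quantifiers to the front (each side's bound variable is not free in the other side):
  ∃z ∃r (¬L(z,z) ∧ ¬B(r))
The prefix is ∃z ∃r: 0 universal, 2 existential.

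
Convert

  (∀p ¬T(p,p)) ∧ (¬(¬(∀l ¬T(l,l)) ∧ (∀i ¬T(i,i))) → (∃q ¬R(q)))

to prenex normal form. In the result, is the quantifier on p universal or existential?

First replace A → B with ¬A ∨ B.
  (∀p ¬T(p,p)) ∧ (¬¬(¬(∀l ¬T(l,l)) ∧ (∀i ¬T(i,i))) ∨ (∃q ¬R(q)))
Push ¬ through the quantifiers and connectives to reach negation normal form:
  (∀p ¬T(p,p)) ∧ ((∃l T(l,l)) ∧ (∀i ¬T(i,i)) ∨ (∃q ¬R(q)))
All bound variables are already distinct, so no renaming is needed.
Pull the quantifiers to the front (each side's bound variable is not free in the other side):
  ∀p ∃l ∀i ∃q (¬T(p,p) ∧ (T(l,l) ∧ ¬T(i,i) ∨ ¬R(q)))
The quantifier ∀p sits under an even number of negations (counting the antecedent side of each →), so it remains universal.

universal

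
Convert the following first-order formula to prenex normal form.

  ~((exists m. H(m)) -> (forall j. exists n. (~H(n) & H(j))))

Eliminate → and ↔ using ¬ and ∨.
  ~(~(exists m. H(m)) | (forall j. exists n. (~H(n) & H(j))))
Move each ¬ inward, flipping quantifiers it crosses:
  (exists m. H(m)) & (exists j. forall n. (H(n) | ~H(j)))
All bound variables are already distinct, so no renaming is needed.
Finally move all quantifiers to the prefix:
  exists m. exists j. forall n. (H(m) & (H(n) | ~H(j)))

exists m. exists j. forall n. (H(m) & (H(n) | ~H(j)))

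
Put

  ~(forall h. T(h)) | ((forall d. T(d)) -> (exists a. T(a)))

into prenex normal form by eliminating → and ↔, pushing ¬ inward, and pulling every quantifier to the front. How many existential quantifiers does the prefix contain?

Rewrite implications/biconditionals: A → B as ¬A ∨ B.
  ~(forall h. T(h)) | ~(forall d. T(d)) | (exists a. T(a))
Move each ¬ inward, flipping quantifiers it crosses:
  (exists h. ~T(h)) | (exists d. ~T(d)) | (exists a. T(a))
Extract every quantifier outward, since the variables are now distinct and don't occur free across branches:
  exists h. exists d. exists a. (~T(h) | ~T(d) | T(a))
The prefix is exists h exists d exists a: 0 universal, 3 existential.

3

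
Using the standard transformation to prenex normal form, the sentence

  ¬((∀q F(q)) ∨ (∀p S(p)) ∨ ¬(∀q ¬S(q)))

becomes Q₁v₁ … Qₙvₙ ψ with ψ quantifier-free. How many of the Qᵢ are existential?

2

Push ¬ through the quantifiers and connectives to reach negation normal form:
  (∃q ¬F(q)) ∧ (∃p ¬S(p)) ∧ (∀q ¬S(q))
Give each quantifier a distinct variable: q↦w1.
  (∃q ¬F(q)) ∧ (∃p ¬S(p)) ∧ (∀w1 ¬S(w1))
Finally move all quantifiers to the prefix:
  ∃q ∃p ∀w1 (¬F(q) ∧ ¬S(p) ∧ ¬S(w1))
The prefix is ∃q ∃p ∀w1: 1 universal, 2 existential.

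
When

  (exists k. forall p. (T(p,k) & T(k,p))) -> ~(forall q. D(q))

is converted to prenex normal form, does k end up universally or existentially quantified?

First replace A → B with ¬A ∨ B.
  ~(exists k. forall p. (T(p,k) & T(k,p))) | ~(forall q. D(q))
Move each ¬ inward, flipping quantifiers it crosses:
  (forall k. exists p. (~T(p,k) | ~T(k,p))) | (exists q. ~D(q))
Finally move all quantifiers to the prefix:
  forall k. exists p. exists q. (~T(p,k) | ~T(k,p) | ~D(q))
The quantifier exists k sits under an odd number of negations (counting the antecedent side of each →), so it flips to forall k.

universal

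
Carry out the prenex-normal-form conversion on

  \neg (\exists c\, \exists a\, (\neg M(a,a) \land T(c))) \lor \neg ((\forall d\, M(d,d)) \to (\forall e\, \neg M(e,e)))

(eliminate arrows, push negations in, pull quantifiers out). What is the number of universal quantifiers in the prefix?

3

Rewrite implications/biconditionals: A → B as ¬A ∨ B.
  \neg (\exists c\, \exists a\, (\neg M(a,a) \land T(c))) \lor \neg (\neg (\forall d\, M(d,d)) \lor (\forall e\, \neg M(e,e)))
Push ¬ through the quantifiers and connectives to reach negation normal form:
  (\forall c\, \forall a\, (M(a,a) \lor \neg T(c))) \lor (\forall d\, M(d,d)) \land (\exists e\, M(e,e))
All bound variables are already distinct, so no renaming is needed.
Extract every quantifier outward, since the variables are now distinct and don't occur free across branches:
  \forall c\, \forall a\, \forall d\, \exists e\, (M(a,a) \lor \neg T(c) \lor M(d,d) \land M(e,e))
The prefix is \forall c \forall a \forall d \exists e: 3 universal, 1 existential.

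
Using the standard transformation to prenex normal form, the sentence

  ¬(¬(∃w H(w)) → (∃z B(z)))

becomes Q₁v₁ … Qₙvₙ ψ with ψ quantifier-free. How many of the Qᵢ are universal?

2

First replace A → B with ¬A ∨ B.
  ¬(¬¬(∃w H(w)) ∨ (∃z B(z)))
Push ¬ through the quantifiers and connectives to reach negation normal form:
  (∀w ¬H(w)) ∧ (∀z ¬B(z))
Extract every quantifier outward, since the variables are now distinct and don't occur free across branches:
  ∀w ∀z (¬H(w) ∧ ¬B(z))
The prefix is ∀w ∀z: 2 universal, 0 existential.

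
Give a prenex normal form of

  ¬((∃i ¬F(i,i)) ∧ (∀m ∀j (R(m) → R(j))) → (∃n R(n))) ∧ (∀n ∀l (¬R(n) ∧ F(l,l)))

∃i ∀m ∀j ∀n ∀b ∀l (¬F(i,i) ∧ (¬R(m) ∨ R(j)) ∧ ¬R(n) ∧ ¬R(b) ∧ F(l,l))

Rewrite implications/biconditionals: A → B as ¬A ∨ B.
  ¬(¬((∃i ¬F(i,i)) ∧ (∀m ∀j (¬R(m) ∨ R(j)))) ∨ (∃n R(n))) ∧ (∀n ∀l (¬R(n) ∧ F(l,l)))
Push ¬ through the quantifiers and connectives to reach negation normal form:
  (∃i ¬F(i,i)) ∧ (∀m ∀j (¬R(m) ∨ R(j))) ∧ (∀n ¬R(n)) ∧ (∀n ∀l (¬R(n) ∧ F(l,l)))
Rename bound variables to avoid capture: n↦b.
  (∃i ¬F(i,i)) ∧ (∀m ∀j (¬R(m) ∨ R(j))) ∧ (∀n ¬R(n)) ∧ (∀b ∀l (¬R(b) ∧ F(l,l)))
Pull the quantifiers to the front (each side's bound variable is not free in the other side):
  ∃i ∀m ∀j ∀n ∀b ∀l (¬F(i,i) ∧ (¬R(m) ∨ R(j)) ∧ ¬R(n) ∧ ¬R(b) ∧ F(l,l))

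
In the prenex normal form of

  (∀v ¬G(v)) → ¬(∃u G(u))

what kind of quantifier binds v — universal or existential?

Rewrite implications/biconditionals: A → B as ¬A ∨ B.
  ¬(∀v ¬G(v)) ∨ ¬(∃u G(u))
Move each ¬ inward, flipping quantifiers it crosses:
  (∃v G(v)) ∨ (∀u ¬G(u))
All bound variables are already distinct, so no renaming is needed.
Pull the quantifiers to the front (each side's bound variable is not free in the other side):
  ∃v ∀u (G(v) ∨ ¬G(u))
The quantifier ∀v sits under an odd number of negations (counting the antecedent side of each →), so it flips to ∃v.

existential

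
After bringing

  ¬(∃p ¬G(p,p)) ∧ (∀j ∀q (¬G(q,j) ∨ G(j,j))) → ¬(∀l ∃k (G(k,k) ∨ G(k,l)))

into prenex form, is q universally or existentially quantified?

First replace A → B with ¬A ∨ B.
  ¬(¬(∃p ¬G(p,p)) ∧ (∀j ∀q (¬G(q,j) ∨ G(j,j)))) ∨ ¬(∀l ∃k (G(k,k) ∨ G(k,l)))
Drive negations inward (¬∀x A ≡ ∃x ¬A, ¬∃x A ≡ ∀x ¬A, De Morgan for ∧/∨):
  (∃p ¬G(p,p)) ∨ (∃j ∃q (G(q,j) ∧ ¬G(j,j))) ∨ (∃l ∀k (¬G(k,k) ∧ ¬G(k,l)))
Pull the quantifiers to the front (each side's bound variable is not free in the other side):
  ∃p ∃j ∃q ∃l ∀k (¬G(p,p) ∨ G(q,j) ∧ ¬G(j,j) ∨ ¬G(k,k) ∧ ¬G(k,l))
The quantifier ∀q sits under an odd number of negations (counting the antecedent side of each →), so it flips to ∃q.

existential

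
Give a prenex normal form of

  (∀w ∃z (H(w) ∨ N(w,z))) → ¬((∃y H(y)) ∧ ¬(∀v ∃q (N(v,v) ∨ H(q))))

∃w ∀z ∀y ∀v ∃q (¬H(w) ∧ ¬N(w,z) ∨ ¬H(y) ∨ N(v,v) ∨ H(q))

Rewrite implications/biconditionals: A → B as ¬A ∨ B.
  ¬(∀w ∃z (H(w) ∨ N(w,z))) ∨ ¬((∃y H(y)) ∧ ¬(∀v ∃q (N(v,v) ∨ H(q))))
Drive negations inward (¬∀x A ≡ ∃x ¬A, ¬∃x A ≡ ∀x ¬A, De Morgan for ∧/∨):
  (∃w ∀z (¬H(w) ∧ ¬N(w,z))) ∨ (∀y ¬H(y)) ∨ (∀v ∃q (N(v,v) ∨ H(q)))
All bound variables are already distinct, so no renaming is needed.
Pull the quantifiers to the front (each side's bound variable is not free in the other side):
  ∃w ∀z ∀y ∀v ∃q (¬H(w) ∧ ¬N(w,z) ∨ ¬H(y) ∨ N(v,v) ∨ H(q))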